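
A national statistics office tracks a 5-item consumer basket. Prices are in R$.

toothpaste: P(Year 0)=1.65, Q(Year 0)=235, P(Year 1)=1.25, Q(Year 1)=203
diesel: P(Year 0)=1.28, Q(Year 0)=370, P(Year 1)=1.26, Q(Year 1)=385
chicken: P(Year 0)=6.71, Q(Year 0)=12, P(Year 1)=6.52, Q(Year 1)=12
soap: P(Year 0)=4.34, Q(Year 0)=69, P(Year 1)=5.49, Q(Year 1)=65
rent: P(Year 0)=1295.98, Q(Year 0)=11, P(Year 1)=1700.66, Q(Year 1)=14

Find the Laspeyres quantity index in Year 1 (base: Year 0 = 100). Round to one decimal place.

124.8

Laspeyres quantity index uses base-period prices as weights.
ΣP(Year 0)·Q(Year 1) = 1.65×203 + 1.28×385 + 6.71×12 + 4.34×65 + 1295.98×14 = 334.95 + 492.8 + 80.52 + 282.1 + 18143.72 = 19334.09
ΣP(Year 0)·Q(Year 0) = 1.65×235 + 1.28×370 + 6.71×12 + 4.34×69 + 1295.98×11 = 387.75 + 473.6 + 80.52 + 299.46 + 14255.78 = 15497.11
Index = 19334.09 / 15497.11 × 100 = 124.7593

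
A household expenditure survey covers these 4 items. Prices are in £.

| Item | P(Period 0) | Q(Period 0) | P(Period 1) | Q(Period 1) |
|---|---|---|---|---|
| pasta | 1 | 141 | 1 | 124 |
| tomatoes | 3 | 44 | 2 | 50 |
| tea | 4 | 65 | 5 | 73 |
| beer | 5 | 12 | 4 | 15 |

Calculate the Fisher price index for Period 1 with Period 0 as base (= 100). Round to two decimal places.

101.38

Laspeyres component (base-period weights):
ΣP(Period 1)Q(Period 0) = 1×141 + 2×44 + 5×65 + 4×12 = 141 + 88 + 325 + 48 = 602
ΣP(Period 0)Q(Period 0) = 1×141 + 3×44 + 4×65 + 5×12 = 141 + 132 + 260 + 60 = 593
L = 602 / 593 × 100 = 101.5177
Paasche component (current-period weights):
ΣP(Period 1)Q(Period 1) = 1×124 + 2×50 + 5×73 + 4×15 = 124 + 100 + 365 + 60 = 649
ΣP(Period 0)Q(Period 1) = 1×124 + 3×50 + 4×73 + 5×15 = 124 + 150 + 292 + 75 = 641
P = 649 / 641 × 100 = 101.2480
Fisher = √(L × P) = √(101.5177 × 101.2480) = 101.3828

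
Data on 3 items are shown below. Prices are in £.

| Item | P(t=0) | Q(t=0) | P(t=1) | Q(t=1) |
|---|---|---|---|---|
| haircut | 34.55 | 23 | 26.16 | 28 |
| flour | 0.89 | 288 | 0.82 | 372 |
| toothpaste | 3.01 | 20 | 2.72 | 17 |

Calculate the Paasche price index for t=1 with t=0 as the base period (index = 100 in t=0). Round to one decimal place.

80.3

Paasche price index uses current-period quantities as weights.
ΣP(t=1)·Q(t=1) = 26.16×28 + 0.82×372 + 2.72×17 = 732.48 + 305.04 + 46.24 = 1083.76
ΣP(t=0)·Q(t=1) = 34.55×28 + 0.89×372 + 3.01×17 = 967.4 + 331.08 + 51.17 = 1349.65
Index = 1083.76 / 1349.65 × 100 = 80.2993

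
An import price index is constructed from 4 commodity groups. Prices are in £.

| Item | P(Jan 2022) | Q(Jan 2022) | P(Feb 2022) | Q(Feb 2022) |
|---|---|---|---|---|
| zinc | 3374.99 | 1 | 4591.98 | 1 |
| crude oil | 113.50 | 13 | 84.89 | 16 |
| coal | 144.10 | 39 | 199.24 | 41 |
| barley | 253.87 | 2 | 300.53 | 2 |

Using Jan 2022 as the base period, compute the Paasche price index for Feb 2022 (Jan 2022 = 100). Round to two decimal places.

Paasche price index uses current-period quantities as weights.
ΣP(Feb 2022)·Q(Feb 2022) = 4591.98×1 + 84.89×16 + 199.24×41 + 300.53×2 = 4591.98 + 1358.24 + 8168.84 + 601.06 = 14720.12
ΣP(Jan 2022)·Q(Feb 2022) = 3374.99×1 + 113.50×16 + 144.10×41 + 253.87×2 = 3374.99 + 1816 + 5908.1 + 507.74 = 11606.83
Index = 14720.12 / 11606.83 × 100 = 126.8229

126.82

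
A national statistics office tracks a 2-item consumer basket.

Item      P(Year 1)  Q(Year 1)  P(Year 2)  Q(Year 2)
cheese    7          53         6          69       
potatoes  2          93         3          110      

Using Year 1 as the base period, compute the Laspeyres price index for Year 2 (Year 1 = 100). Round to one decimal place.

107.2

Laspeyres price index uses base-period quantities as weights.
ΣP(Year 2)·Q(Year 1) = 6×53 + 3×93 = 318 + 279 = 597
ΣP(Year 1)·Q(Year 1) = 7×53 + 2×93 = 371 + 186 = 557
Index = 597 / 557 × 100 = 107.1813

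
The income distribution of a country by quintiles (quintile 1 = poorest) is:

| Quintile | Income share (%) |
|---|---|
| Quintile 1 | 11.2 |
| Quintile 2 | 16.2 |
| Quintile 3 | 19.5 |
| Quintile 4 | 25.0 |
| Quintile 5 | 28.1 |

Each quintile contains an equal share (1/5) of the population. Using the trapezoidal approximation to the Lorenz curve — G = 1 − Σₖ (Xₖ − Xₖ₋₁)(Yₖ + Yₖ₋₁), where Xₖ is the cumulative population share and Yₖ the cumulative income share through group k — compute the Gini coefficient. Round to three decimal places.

0.170

Cumulative income shares Yₖ: 0.1120, 0.2740, 0.4690, 0.7190, 1.0000
Σ (Xₖ−Xₖ₋₁)(Yₖ+Yₖ₋₁) = (1/5)(0.1120+0.0000) + (1/5)(0.2740+0.1120) + (1/5)(0.4690+0.2740) + (1/5)(0.7190+0.4690) + (1/5)(1.0000+0.7190)
  = 0.0224 + 0.0772 + 0.1486 + 0.2376 + 0.3438 = 0.8296
G = 1 − 0.8296 = 0.1704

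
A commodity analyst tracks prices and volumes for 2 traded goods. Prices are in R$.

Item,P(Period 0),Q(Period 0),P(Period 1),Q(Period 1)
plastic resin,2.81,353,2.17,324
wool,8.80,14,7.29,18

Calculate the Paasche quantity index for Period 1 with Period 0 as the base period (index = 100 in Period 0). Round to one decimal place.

96.1

Paasche quantity index uses current-period prices as weights.
ΣP(Period 1)·Q(Period 1) = 2.17×324 + 7.29×18 = 703.08 + 131.22 = 834.3
ΣP(Period 1)·Q(Period 0) = 2.17×353 + 7.29×14 = 766.01 + 102.06 = 868.07
Index = 834.3 / 868.07 × 100 = 96.1098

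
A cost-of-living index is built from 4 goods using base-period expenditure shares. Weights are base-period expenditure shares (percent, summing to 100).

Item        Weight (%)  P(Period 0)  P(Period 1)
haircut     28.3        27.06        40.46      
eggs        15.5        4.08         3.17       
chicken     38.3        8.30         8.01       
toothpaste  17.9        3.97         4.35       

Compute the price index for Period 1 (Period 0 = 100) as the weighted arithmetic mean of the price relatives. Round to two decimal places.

110.93

haircut: 28.3 × (40.46/27.06) = 28.3 × 1.495196 = 42.3140
eggs: 15.5 × (3.17/4.08) = 15.5 × 0.776961 = 12.0429
chicken: 38.3 × (8.01/8.30) = 38.3 × 0.965060 = 36.9618
toothpaste: 17.9 × (4.35/3.97) = 17.9 × 1.095718 = 19.6134
Index = Σ wᵢ·(p₁ᵢ/p₀ᵢ) = 42.3140 + 12.0429 + 36.9618 + 19.6134 = 110.9321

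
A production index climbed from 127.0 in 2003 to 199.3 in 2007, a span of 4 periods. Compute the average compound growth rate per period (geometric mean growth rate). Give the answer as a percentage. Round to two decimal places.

11.92%

Growth factor = (199.3/127.0)^(1/4) = (1.569291)^(1/4) = 1.119247
Growth rate = 1.119247 − 1 = 0.119247 = 11.9247%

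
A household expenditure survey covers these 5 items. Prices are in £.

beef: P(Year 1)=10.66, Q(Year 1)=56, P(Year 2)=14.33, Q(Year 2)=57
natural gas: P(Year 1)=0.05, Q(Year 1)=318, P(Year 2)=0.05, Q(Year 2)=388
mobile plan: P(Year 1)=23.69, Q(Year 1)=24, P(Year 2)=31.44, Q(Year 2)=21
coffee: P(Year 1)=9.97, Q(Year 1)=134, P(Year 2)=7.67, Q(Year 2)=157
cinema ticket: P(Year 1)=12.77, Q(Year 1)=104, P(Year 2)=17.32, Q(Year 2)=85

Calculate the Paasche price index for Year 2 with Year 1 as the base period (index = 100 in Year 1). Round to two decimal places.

Paasche price index uses current-period quantities as weights.
ΣP(Year 2)·Q(Year 2) = 14.33×57 + 0.05×388 + 31.44×21 + 7.67×157 + 17.32×85 = 816.81 + 19.4 + 660.24 + 1204.19 + 1472.2 = 4172.84
ΣP(Year 1)·Q(Year 2) = 10.66×57 + 0.05×388 + 23.69×21 + 9.97×157 + 12.77×85 = 607.62 + 19.4 + 497.49 + 1565.29 + 1085.45 = 3775.25
Index = 4172.84 / 3775.25 × 100 = 110.5315

110.53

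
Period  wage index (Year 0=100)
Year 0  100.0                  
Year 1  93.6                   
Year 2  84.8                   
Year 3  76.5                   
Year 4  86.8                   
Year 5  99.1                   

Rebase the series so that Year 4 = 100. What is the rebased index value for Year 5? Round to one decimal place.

Rebased(Year 5) = 99.1 / 86.8 × 100 = 114.1705

114.2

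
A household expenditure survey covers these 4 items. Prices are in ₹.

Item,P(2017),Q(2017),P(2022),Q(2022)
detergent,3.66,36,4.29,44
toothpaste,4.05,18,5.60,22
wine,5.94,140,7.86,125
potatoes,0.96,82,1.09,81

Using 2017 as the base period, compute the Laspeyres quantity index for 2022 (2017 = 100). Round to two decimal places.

Laspeyres quantity index uses base-period prices as weights.
ΣP(2017)·Q(2022) = 3.66×44 + 4.05×22 + 5.94×125 + 0.96×81 = 161.04 + 89.1 + 742.5 + 77.76 = 1070.4
ΣP(2017)·Q(2017) = 3.66×36 + 4.05×18 + 5.94×140 + 0.96×82 = 131.76 + 72.9 + 831.6 + 78.72 = 1114.98
Index = 1070.4 / 1114.98 × 100 = 96.0017

96.00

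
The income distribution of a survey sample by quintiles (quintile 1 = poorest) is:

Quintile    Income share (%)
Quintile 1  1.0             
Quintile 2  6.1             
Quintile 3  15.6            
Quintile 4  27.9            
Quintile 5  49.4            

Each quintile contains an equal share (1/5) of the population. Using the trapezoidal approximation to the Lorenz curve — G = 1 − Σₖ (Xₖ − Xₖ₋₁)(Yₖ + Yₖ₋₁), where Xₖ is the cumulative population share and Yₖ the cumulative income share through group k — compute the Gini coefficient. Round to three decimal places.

0.474

Cumulative income shares Yₖ: 0.0100, 0.0710, 0.2270, 0.5060, 1.0000
Σ (Xₖ−Xₖ₋₁)(Yₖ+Yₖ₋₁) = (1/5)(0.0100+0.0000) + (1/5)(0.0710+0.0100) + (1/5)(0.2270+0.0710) + (1/5)(0.5060+0.2270) + (1/5)(1.0000+0.5060)
  = 0.0020 + 0.0162 + 0.0596 + 0.1466 + 0.3012 = 0.5256
G = 1 − 0.5256 = 0.4744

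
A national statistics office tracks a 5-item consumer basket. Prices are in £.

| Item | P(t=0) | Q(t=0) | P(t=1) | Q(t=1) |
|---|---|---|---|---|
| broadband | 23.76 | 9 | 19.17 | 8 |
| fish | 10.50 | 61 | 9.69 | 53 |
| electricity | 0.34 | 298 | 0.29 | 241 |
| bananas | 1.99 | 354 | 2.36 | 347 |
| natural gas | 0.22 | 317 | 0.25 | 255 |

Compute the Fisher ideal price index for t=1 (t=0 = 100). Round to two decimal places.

102.41

Laspeyres component (base-period weights):
ΣP(t=1)Q(t=0) = 19.17×9 + 9.69×61 + 0.29×298 + 2.36×354 + 0.25×317 = 172.53 + 591.09 + 86.42 + 835.44 + 79.25 = 1764.73
ΣP(t=0)Q(t=0) = 23.76×9 + 10.50×61 + 0.34×298 + 1.99×354 + 0.22×317 = 213.84 + 640.5 + 101.32 + 704.46 + 69.74 = 1729.86
L = 1764.73 / 1729.86 × 100 = 102.0158
Paasche component (current-period weights):
ΣP(t=1)Q(t=1) = 19.17×8 + 9.69×53 + 0.29×241 + 2.36×347 + 0.25×255 = 153.36 + 513.57 + 69.89 + 818.92 + 63.75 = 1619.49
ΣP(t=0)Q(t=1) = 23.76×8 + 10.50×53 + 0.34×241 + 1.99×347 + 0.22×255 = 190.08 + 556.5 + 81.94 + 690.53 + 56.1 = 1575.15
P = 1619.49 / 1575.15 × 100 = 102.8150
Fisher = √(L × P) = √(102.0158 × 102.8150) = 102.4146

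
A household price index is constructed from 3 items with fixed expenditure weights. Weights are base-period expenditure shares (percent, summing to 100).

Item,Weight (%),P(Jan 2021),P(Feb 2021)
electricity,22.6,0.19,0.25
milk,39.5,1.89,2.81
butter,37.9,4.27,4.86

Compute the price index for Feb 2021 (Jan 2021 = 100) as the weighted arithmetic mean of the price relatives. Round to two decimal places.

131.60

electricity: 22.6 × (0.25/0.19) = 22.6 × 1.315789 = 29.7368
milk: 39.5 × (2.81/1.89) = 39.5 × 1.486772 = 58.7275
butter: 37.9 × (4.86/4.27) = 37.9 × 1.138173 = 43.1368
Index = Σ wᵢ·(p₁ᵢ/p₀ᵢ) = 29.7368 + 58.7275 + 43.1368 = 131.6011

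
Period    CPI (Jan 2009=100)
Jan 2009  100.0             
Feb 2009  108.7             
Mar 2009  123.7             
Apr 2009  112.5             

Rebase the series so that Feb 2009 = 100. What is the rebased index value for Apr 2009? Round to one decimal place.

103.5

Rebased(Apr 2009) = 112.5 / 108.7 × 100 = 103.4959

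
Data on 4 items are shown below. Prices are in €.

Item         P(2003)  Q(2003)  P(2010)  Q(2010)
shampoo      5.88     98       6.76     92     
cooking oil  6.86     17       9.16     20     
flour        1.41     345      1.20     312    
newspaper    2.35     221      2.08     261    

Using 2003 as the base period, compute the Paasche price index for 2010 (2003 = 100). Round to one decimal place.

99.5

Paasche price index uses current-period quantities as weights.
ΣP(2010)·Q(2010) = 6.76×92 + 9.16×20 + 1.20×312 + 2.08×261 = 621.92 + 183.2 + 374.4 + 542.88 = 1722.4
ΣP(2003)·Q(2010) = 5.88×92 + 6.86×20 + 1.41×312 + 2.35×261 = 540.96 + 137.2 + 439.92 + 613.35 = 1731.43
Index = 1722.4 / 1731.43 × 100 = 99.4785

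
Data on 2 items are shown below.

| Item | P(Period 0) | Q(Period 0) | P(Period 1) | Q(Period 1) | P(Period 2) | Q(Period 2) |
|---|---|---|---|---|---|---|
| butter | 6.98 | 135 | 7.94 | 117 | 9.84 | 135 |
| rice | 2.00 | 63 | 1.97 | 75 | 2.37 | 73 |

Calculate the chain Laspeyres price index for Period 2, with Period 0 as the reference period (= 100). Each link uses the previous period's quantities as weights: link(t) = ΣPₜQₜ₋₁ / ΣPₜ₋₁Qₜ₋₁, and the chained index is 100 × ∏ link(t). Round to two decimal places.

Link Period 0→Period 1:
ΣP(Period 1)Q(Period 0) = 7.94×135 + 1.97×63 = 1071.9 + 124.11 = 1196.01
ΣP(Period 0)Q(Period 0) = 6.98×135 + 2.00×63 = 942.3 + 126 = 1068.3
link = 1196.01/1068.3 = 1.119545
Link Period 1→Period 2:
ΣP(Period 2)Q(Period 1) = 9.84×117 + 2.37×75 = 1151.28 + 177.75 = 1329.03
ΣP(Period 1)Q(Period 1) = 7.94×117 + 1.97×75 = 928.98 + 147.75 = 1076.73
link = 1329.03/1076.73 = 1.234321
Chained index = 100 × 1.119545 × 1.234321 = 138.1878

138.19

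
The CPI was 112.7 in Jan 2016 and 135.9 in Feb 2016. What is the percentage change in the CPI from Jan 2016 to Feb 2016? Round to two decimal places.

Change = (135.9 − 112.7) / 112.7 × 100
       = 23.2 / 112.7 × 100 = 20.5856%

20.59%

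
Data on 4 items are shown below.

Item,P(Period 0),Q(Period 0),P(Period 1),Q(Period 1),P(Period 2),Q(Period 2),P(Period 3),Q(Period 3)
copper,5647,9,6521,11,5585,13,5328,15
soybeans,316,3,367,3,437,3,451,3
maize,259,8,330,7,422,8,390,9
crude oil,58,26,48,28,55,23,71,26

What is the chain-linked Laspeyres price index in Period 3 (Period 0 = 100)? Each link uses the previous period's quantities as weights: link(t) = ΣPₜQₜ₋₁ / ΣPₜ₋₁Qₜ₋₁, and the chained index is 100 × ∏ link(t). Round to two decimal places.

Link Period 0→Period 1:
ΣP(Period 1)Q(Period 0) = 6521×9 + 367×3 + 330×8 + 48×26 = 58689 + 1101 + 2640 + 1248 = 63678
ΣP(Period 0)Q(Period 0) = 5647×9 + 316×3 + 259×8 + 58×26 = 50823 + 948 + 2072 + 1508 = 55351
link = 63678/55351 = 1.150440
Link Period 1→Period 2:
ΣP(Period 2)Q(Period 1) = 5585×11 + 437×3 + 422×7 + 55×28 = 61435 + 1311 + 2954 + 1540 = 67240
ΣP(Period 1)Q(Period 1) = 6521×11 + 367×3 + 330×7 + 48×28 = 71731 + 1101 + 2310 + 1344 = 76486
link = 67240/76486 = 0.879115
Link Period 2→Period 3:
ΣP(Period 3)Q(Period 2) = 5328×13 + 451×3 + 390×8 + 71×23 = 69264 + 1353 + 3120 + 1633 = 75370
ΣP(Period 2)Q(Period 2) = 5585×13 + 437×3 + 422×8 + 55×23 = 72605 + 1311 + 3376 + 1265 = 78557
link = 75370/78557 = 0.959431
Chained index = 100 × 1.150440 × 0.879115 × 0.959431 = 97.0339

97.03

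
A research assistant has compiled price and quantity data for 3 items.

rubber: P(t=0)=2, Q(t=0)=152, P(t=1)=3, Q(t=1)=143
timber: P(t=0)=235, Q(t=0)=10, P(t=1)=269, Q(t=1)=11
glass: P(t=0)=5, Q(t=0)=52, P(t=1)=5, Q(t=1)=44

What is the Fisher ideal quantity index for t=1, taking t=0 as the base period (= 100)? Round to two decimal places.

106.00

Laspeyres component (base-period weights):
ΣP(t=0)Q(t=1) = 2×143 + 235×11 + 5×44 = 286 + 2585 + 220 = 3091
ΣP(t=0)Q(t=0) = 2×152 + 235×10 + 5×52 = 304 + 2350 + 260 = 2914
L = 3091 / 2914 × 100 = 106.0741
Paasche component (current-period weights):
ΣP(t=1)Q(t=1) = 3×143 + 269×11 + 5×44 = 429 + 2959 + 220 = 3608
ΣP(t=1)Q(t=0) = 3×152 + 269×10 + 5×52 = 456 + 2690 + 260 = 3406
P = 3608 / 3406 × 100 = 105.9307
Fisher = √(L × P) = √(106.0741 × 105.9307) = 106.0024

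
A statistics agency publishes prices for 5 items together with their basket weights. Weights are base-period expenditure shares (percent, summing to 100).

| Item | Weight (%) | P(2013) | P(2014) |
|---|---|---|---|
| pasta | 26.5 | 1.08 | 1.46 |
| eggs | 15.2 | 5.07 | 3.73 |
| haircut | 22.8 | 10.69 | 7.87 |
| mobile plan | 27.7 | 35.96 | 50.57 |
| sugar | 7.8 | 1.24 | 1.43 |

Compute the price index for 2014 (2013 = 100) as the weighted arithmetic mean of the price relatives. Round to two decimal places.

pasta: 26.5 × (1.46/1.08) = 26.5 × 1.351852 = 35.8241
eggs: 15.2 × (3.73/5.07) = 15.2 × 0.735700 = 11.1826
haircut: 22.8 × (7.87/10.69) = 22.8 × 0.736202 = 16.7854
mobile plan: 27.7 × (50.57/35.96) = 27.7 × 1.406285 = 38.9541
sugar: 7.8 × (1.43/1.24) = 7.8 × 1.153226 = 8.9952
Index = Σ wᵢ·(p₁ᵢ/p₀ᵢ) = 35.8241 + 11.1826 + 16.7854 + 38.9541 + 8.9952 = 111.7414

111.74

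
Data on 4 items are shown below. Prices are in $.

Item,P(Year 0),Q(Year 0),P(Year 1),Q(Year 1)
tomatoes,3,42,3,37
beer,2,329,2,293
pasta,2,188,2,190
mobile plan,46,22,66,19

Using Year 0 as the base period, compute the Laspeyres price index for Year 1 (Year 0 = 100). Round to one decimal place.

120.3

Laspeyres price index uses base-period quantities as weights.
ΣP(Year 1)·Q(Year 0) = 3×42 + 2×329 + 2×188 + 66×22 = 126 + 658 + 376 + 1452 = 2612
ΣP(Year 0)·Q(Year 0) = 3×42 + 2×329 + 2×188 + 46×22 = 126 + 658 + 376 + 1012 = 2172
Index = 2612 / 2172 × 100 = 120.2578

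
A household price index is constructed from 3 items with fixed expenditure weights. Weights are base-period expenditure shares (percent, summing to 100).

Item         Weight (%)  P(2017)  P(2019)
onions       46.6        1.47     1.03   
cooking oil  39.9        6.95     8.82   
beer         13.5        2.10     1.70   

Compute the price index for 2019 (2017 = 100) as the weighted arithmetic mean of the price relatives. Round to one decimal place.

94.2

onions: 46.6 × (1.03/1.47) = 46.6 × 0.700680 = 32.6517
cooking oil: 39.9 × (8.82/6.95) = 39.9 × 1.269065 = 50.6357
beer: 13.5 × (1.70/2.10) = 13.5 × 0.809524 = 10.9286
Index = Σ wᵢ·(p₁ᵢ/p₀ᵢ) = 32.6517 + 50.6357 + 10.9286 = 94.2160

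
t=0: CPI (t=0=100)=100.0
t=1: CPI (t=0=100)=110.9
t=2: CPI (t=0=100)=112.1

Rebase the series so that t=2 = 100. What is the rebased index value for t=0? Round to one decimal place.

89.2

Rebased(t=0) = 100.0 / 112.1 × 100 = 89.2061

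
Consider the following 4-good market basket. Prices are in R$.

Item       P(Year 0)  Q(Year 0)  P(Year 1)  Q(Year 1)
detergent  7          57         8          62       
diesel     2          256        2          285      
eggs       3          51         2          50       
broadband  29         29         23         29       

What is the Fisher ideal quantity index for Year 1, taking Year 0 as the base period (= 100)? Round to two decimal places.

Laspeyres component (base-period weights):
ΣP(Year 0)Q(Year 1) = 7×62 + 2×285 + 3×50 + 29×29 = 434 + 570 + 150 + 841 = 1995
ΣP(Year 0)Q(Year 0) = 7×57 + 2×256 + 3×51 + 29×29 = 399 + 512 + 153 + 841 = 1905
L = 1995 / 1905 × 100 = 104.7244
Paasche component (current-period weights):
ΣP(Year 1)Q(Year 1) = 8×62 + 2×285 + 2×50 + 23×29 = 496 + 570 + 100 + 667 = 1833
ΣP(Year 1)Q(Year 0) = 8×57 + 2×256 + 2×51 + 23×29 = 456 + 512 + 102 + 667 = 1737
P = 1833 / 1737 × 100 = 105.5268
Fisher = √(L × P) = √(104.7244 × 105.5268) = 105.1248

105.12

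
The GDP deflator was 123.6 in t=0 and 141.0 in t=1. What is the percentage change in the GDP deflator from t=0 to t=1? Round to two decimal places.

14.08%

Change = (141.0 − 123.6) / 123.6 × 100
       = 17.4 / 123.6 × 100 = 14.0777%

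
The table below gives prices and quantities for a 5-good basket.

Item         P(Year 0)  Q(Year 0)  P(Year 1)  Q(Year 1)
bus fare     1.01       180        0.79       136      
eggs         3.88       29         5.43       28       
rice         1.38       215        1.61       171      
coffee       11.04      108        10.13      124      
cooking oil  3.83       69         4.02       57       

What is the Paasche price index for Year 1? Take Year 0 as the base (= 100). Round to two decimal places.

Paasche price index uses current-period quantities as weights.
ΣP(Year 1)·Q(Year 1) = 0.79×136 + 5.43×28 + 1.61×171 + 10.13×124 + 4.02×57 = 107.44 + 152.04 + 275.31 + 1256.12 + 229.14 = 2020.05
ΣP(Year 0)·Q(Year 1) = 1.01×136 + 3.88×28 + 1.38×171 + 11.04×124 + 3.83×57 = 137.36 + 108.64 + 235.98 + 1368.96 + 218.31 = 2069.25
Index = 2020.05 / 2069.25 × 100 = 97.6223

97.62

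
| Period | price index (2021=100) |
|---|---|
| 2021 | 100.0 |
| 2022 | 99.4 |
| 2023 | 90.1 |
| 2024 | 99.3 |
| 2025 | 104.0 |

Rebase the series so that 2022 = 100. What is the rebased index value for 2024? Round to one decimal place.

99.9

Rebased(2024) = 99.3 / 99.4 × 100 = 99.8994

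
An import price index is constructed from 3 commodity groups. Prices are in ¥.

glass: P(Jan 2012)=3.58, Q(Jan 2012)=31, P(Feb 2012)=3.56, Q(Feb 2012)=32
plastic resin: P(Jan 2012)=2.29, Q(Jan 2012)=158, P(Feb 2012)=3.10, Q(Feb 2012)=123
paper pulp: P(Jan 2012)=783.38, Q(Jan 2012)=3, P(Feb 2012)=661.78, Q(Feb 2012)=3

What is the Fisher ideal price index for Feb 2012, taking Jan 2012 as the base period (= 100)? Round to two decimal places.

90.95

Laspeyres component (base-period weights):
ΣP(Feb 2012)Q(Jan 2012) = 3.56×31 + 3.10×158 + 661.78×3 = 110.36 + 489.8 + 1985.34 = 2585.5
ΣP(Jan 2012)Q(Jan 2012) = 3.58×31 + 2.29×158 + 783.38×3 = 110.98 + 361.82 + 2350.14 = 2822.94
L = 2585.5 / 2822.94 × 100 = 91.5889
Paasche component (current-period weights):
ΣP(Feb 2012)Q(Feb 2012) = 3.56×32 + 3.10×123 + 661.78×3 = 113.92 + 381.3 + 1985.34 = 2480.56
ΣP(Jan 2012)Q(Feb 2012) = 3.58×32 + 2.29×123 + 783.38×3 = 114.56 + 281.67 + 2350.14 = 2746.37
P = 2480.56 / 2746.37 × 100 = 90.3214
Fisher = √(L × P) = √(91.5889 × 90.3214) = 90.9530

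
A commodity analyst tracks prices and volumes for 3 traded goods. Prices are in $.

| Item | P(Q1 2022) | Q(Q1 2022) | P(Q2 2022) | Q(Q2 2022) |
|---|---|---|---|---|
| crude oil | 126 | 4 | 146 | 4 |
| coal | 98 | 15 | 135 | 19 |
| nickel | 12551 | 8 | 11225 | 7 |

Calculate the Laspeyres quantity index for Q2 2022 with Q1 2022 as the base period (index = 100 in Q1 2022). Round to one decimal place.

88.1

Laspeyres quantity index uses base-period prices as weights.
ΣP(Q1 2022)·Q(Q2 2022) = 126×4 + 98×19 + 12551×7 = 504 + 1862 + 87857 = 90223
ΣP(Q1 2022)·Q(Q1 2022) = 126×4 + 98×15 + 12551×8 = 504 + 1470 + 100408 = 102382
Index = 90223 / 102382 × 100 = 88.1239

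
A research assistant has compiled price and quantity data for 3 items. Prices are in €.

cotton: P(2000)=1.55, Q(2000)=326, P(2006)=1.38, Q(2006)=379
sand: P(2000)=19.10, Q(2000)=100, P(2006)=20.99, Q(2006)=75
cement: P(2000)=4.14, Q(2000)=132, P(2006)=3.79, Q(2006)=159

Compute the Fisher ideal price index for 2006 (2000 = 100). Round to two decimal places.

101.87

Laspeyres component (base-period weights):
ΣP(2006)Q(2000) = 1.38×326 + 20.99×100 + 3.79×132 = 449.88 + 2099 + 500.28 = 3049.16
ΣP(2000)Q(2000) = 1.55×326 + 19.10×100 + 4.14×132 = 505.3 + 1910 + 546.48 = 2961.78
L = 3049.16 / 2961.78 × 100 = 102.9503
Paasche component (current-period weights):
ΣP(2006)Q(2006) = 1.38×379 + 20.99×75 + 3.79×159 = 523.02 + 1574.25 + 602.61 = 2699.88
ΣP(2000)Q(2006) = 1.55×379 + 19.10×75 + 4.14×159 = 587.45 + 1432.5 + 658.26 = 2678.21
P = 2699.88 / 2678.21 × 100 = 100.8091
Fisher = √(L × P) = √(102.9503 × 100.8091) = 101.8741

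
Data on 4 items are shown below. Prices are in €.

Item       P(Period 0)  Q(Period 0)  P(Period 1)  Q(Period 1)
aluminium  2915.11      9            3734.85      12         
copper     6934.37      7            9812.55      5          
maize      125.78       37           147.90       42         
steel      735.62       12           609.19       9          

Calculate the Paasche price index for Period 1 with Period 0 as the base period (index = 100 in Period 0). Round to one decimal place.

129.5

Paasche price index uses current-period quantities as weights.
ΣP(Period 1)·Q(Period 1) = 3734.85×12 + 9812.55×5 + 147.90×42 + 609.19×9 = 44818.2 + 49062.75 + 6211.8 + 5482.71 = 105575.46
ΣP(Period 0)·Q(Period 1) = 2915.11×12 + 6934.37×5 + 125.78×42 + 735.62×9 = 34981.32 + 34671.85 + 5282.76 + 6620.58 = 81556.51
Index = 105575.46 / 81556.51 × 100 = 129.4507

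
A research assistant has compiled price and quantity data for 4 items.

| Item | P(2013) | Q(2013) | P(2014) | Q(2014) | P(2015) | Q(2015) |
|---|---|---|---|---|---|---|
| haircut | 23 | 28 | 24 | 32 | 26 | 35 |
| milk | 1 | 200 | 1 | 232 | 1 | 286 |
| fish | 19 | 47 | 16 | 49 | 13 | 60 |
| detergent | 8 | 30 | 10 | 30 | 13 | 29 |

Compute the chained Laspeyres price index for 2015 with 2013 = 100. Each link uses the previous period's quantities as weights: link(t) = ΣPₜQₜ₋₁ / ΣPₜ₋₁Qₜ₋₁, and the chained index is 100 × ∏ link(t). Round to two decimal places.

97.65

Link 2013→2014:
ΣP(2014)Q(2013) = 24×28 + 1×200 + 16×47 + 10×30 = 672 + 200 + 752 + 300 = 1924
ΣP(2013)Q(2013) = 23×28 + 1×200 + 19×47 + 8×30 = 644 + 200 + 893 + 240 = 1977
link = 1924/1977 = 0.973192
Link 2014→2015:
ΣP(2015)Q(2014) = 26×32 + 1×232 + 13×49 + 13×30 = 832 + 232 + 637 + 390 = 2091
ΣP(2014)Q(2014) = 24×32 + 1×232 + 16×49 + 10×30 = 768 + 232 + 784 + 300 = 2084
link = 2091/2084 = 1.003359
Chained index = 100 × 0.973192 × 1.003359 = 97.6461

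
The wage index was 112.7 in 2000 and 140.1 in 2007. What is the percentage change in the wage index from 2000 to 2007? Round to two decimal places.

24.31%

Change = (140.1 − 112.7) / 112.7 × 100
       = 27.4 / 112.7 × 100 = 24.3123%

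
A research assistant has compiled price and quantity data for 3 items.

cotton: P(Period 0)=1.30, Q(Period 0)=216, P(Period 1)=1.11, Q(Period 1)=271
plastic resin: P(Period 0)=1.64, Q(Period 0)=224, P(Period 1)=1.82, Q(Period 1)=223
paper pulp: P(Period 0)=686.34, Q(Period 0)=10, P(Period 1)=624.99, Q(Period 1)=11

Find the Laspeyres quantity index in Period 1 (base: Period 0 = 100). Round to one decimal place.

Laspeyres quantity index uses base-period prices as weights.
ΣP(Period 0)·Q(Period 1) = 1.30×271 + 1.64×223 + 686.34×11 = 352.3 + 365.72 + 7549.74 = 8267.76
ΣP(Period 0)·Q(Period 0) = 1.30×216 + 1.64×224 + 686.34×10 = 280.8 + 367.36 + 6863.4 = 7511.56
Index = 8267.76 / 7511.56 × 100 = 110.0671

110.1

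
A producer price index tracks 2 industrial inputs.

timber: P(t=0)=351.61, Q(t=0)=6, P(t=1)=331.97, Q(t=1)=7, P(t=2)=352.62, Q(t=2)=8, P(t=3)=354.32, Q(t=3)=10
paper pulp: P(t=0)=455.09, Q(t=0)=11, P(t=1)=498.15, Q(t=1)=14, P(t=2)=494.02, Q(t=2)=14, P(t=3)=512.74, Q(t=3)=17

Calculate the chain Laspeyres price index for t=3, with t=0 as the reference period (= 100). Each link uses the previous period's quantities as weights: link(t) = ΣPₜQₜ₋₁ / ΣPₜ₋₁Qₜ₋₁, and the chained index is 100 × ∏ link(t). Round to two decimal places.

108.98

Link t=0→t=1:
ΣP(t=1)Q(t=0) = 331.97×6 + 498.15×11 = 1991.82 + 5479.65 = 7471.47
ΣP(t=0)Q(t=0) = 351.61×6 + 455.09×11 = 2109.66 + 5005.99 = 7115.65
link = 7471.47/7115.65 = 1.050005
Link t=1→t=2:
ΣP(t=2)Q(t=1) = 352.62×7 + 494.02×14 = 2468.34 + 6916.28 = 9384.62
ΣP(t=1)Q(t=1) = 331.97×7 + 498.15×14 = 2323.79 + 6974.1 = 9297.89
link = 9384.62/9297.89 = 1.009328
Link t=2→t=3:
ΣP(t=3)Q(t=2) = 354.32×8 + 512.74×14 = 2834.56 + 7178.36 = 10012.92
ΣP(t=2)Q(t=2) = 352.62×8 + 494.02×14 = 2820.96 + 6916.28 = 9737.24
link = 10012.92/9737.24 = 1.028312
Chained index = 100 × 1.050005 × 1.009328 × 1.028312 = 108.9805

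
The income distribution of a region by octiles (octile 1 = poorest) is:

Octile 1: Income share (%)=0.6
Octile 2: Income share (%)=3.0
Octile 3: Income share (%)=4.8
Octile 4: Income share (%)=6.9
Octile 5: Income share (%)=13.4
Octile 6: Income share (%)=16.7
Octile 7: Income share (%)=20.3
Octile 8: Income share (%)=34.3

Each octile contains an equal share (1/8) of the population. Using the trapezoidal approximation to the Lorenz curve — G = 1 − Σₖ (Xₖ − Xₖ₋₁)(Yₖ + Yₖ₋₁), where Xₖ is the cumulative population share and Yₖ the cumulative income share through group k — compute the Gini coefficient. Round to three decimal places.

0.456

Cumulative income shares Yₖ: 0.0060, 0.0360, 0.0840, 0.1530, 0.2870, 0.4540, 0.6570, 1.0000
Σ (Xₖ−Xₖ₋₁)(Yₖ+Yₖ₋₁) = (1/8)(0.0060+0.0000) + (1/8)(0.0360+0.0060) + (1/8)(0.0840+0.0360) + (1/8)(0.1530+0.0840) + (1/8)(0.2870+0.1530) + (1/8)(0.4540+0.2870) + (1/8)(0.6570+0.4540) + (1/8)(1.0000+0.6570)
  = 0.0008 + 0.0052 + 0.0150 + 0.0296 + 0.0550 + 0.0926 + 0.1389 + 0.2071 = 0.5443
G = 1 − 0.5443 = 0.4557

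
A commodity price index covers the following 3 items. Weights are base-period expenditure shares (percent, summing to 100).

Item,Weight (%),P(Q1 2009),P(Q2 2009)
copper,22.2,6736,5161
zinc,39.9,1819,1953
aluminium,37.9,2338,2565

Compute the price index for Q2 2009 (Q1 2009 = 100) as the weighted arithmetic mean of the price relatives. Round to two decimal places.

copper: 22.2 × (5161/6736) = 22.2 × 0.766182 = 17.0092
zinc: 39.9 × (1953/1819) = 39.9 × 1.073667 = 42.8393
aluminium: 37.9 × (2565/2338) = 37.9 × 1.097092 = 41.5798
Index = Σ wᵢ·(p₁ᵢ/p₀ᵢ) = 17.0092 + 42.8393 + 41.5798 = 101.4283

101.43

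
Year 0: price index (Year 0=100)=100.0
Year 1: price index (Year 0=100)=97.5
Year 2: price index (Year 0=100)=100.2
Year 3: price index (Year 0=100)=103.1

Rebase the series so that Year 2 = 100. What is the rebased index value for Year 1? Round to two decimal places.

Rebased(Year 1) = 97.5 / 100.2 × 100 = 97.3054

97.31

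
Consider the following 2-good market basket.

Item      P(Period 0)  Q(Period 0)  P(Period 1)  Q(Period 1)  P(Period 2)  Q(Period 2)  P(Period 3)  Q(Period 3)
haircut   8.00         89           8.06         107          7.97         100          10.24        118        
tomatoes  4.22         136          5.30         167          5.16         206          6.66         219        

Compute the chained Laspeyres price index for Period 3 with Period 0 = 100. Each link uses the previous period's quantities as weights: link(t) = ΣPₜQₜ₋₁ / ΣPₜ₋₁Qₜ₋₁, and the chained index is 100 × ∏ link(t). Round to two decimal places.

Link Period 0→Period 1:
ΣP(Period 1)Q(Period 0) = 8.06×89 + 5.30×136 = 717.34 + 720.8 = 1438.14
ΣP(Period 0)Q(Period 0) = 8.00×89 + 4.22×136 = 712 + 573.92 = 1285.92
link = 1438.14/1285.92 = 1.118374
Link Period 1→Period 2:
ΣP(Period 2)Q(Period 1) = 7.97×107 + 5.16×167 = 852.79 + 861.72 = 1714.51
ΣP(Period 1)Q(Period 1) = 8.06×107 + 5.30×167 = 862.42 + 885.1 = 1747.52
link = 1714.51/1747.52 = 0.981110
Link Period 2→Period 3:
ΣP(Period 3)Q(Period 2) = 10.24×100 + 6.66×206 = 1024 + 1371.96 = 2395.96
ΣP(Period 2)Q(Period 2) = 7.97×100 + 5.16×206 = 797 + 1062.96 = 1859.96
link = 2395.96/1859.96 = 1.288178
Chained index = 100 × 1.118374 × 0.981110 × 1.288178 = 141.3452

141.35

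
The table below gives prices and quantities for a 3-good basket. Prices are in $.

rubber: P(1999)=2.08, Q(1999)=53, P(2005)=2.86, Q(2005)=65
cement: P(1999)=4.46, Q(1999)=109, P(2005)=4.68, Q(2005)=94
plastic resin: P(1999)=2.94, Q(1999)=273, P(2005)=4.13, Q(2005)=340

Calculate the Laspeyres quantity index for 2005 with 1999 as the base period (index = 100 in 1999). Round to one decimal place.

111.1

Laspeyres quantity index uses base-period prices as weights.
ΣP(1999)·Q(2005) = 2.08×65 + 4.46×94 + 2.94×340 = 135.2 + 419.24 + 999.6 = 1554.04
ΣP(1999)·Q(1999) = 2.08×53 + 4.46×109 + 2.94×273 = 110.24 + 486.14 + 802.62 = 1399
Index = 1554.04 / 1399 × 100 = 111.0822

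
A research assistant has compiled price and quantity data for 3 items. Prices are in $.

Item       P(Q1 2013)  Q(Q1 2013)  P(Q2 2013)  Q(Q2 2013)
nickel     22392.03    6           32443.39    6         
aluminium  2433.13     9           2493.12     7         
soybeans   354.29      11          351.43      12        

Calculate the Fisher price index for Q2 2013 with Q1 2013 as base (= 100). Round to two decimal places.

Laspeyres component (base-period weights):
ΣP(Q2 2013)Q(Q1 2013) = 32443.39×6 + 2493.12×9 + 351.43×11 = 194660.34 + 22438.08 + 3865.73 = 220964.15
ΣP(Q1 2013)Q(Q1 2013) = 22392.03×6 + 2433.13×9 + 354.29×11 = 134352.18 + 21898.17 + 3897.19 = 160147.54
L = 220964.15 / 160147.54 × 100 = 137.9754
Paasche component (current-period weights):
ΣP(Q2 2013)Q(Q2 2013) = 32443.39×6 + 2493.12×7 + 351.43×12 = 194660.34 + 17451.84 + 4217.16 = 216329.34
ΣP(Q1 2013)Q(Q2 2013) = 22392.03×6 + 2433.13×7 + 354.29×12 = 134352.18 + 17031.91 + 4251.48 = 155635.57
P = 216329.34 / 155635.57 × 100 = 138.9974
Fisher = √(L × P) = √(137.9754 × 138.9974) = 138.4854

138.49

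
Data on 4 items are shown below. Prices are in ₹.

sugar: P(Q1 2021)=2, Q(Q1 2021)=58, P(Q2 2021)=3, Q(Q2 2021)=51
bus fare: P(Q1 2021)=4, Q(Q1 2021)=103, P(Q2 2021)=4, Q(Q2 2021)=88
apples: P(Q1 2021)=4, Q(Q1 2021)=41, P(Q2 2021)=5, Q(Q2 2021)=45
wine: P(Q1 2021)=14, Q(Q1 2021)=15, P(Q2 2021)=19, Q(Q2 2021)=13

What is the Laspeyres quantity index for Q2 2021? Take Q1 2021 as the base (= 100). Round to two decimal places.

Laspeyres quantity index uses base-period prices as weights.
ΣP(Q1 2021)·Q(Q2 2021) = 2×51 + 4×88 + 4×45 + 14×13 = 102 + 352 + 180 + 182 = 816
ΣP(Q1 2021)·Q(Q1 2021) = 2×58 + 4×103 + 4×41 + 14×15 = 116 + 412 + 164 + 210 = 902
Index = 816 / 902 × 100 = 90.4656

90.47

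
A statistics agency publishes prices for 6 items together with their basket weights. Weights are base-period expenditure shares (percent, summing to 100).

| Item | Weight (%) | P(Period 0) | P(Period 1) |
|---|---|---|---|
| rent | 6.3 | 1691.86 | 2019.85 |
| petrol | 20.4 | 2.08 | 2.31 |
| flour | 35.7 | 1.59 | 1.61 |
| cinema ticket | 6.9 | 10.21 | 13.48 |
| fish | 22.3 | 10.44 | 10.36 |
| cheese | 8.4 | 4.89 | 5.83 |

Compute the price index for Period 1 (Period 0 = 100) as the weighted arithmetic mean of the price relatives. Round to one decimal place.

107.6

rent: 6.3 × (2019.85/1691.86) = 6.3 × 1.193864 = 7.5213
petrol: 20.4 × (2.31/2.08) = 20.4 × 1.110577 = 22.6558
flour: 35.7 × (1.61/1.59) = 35.7 × 1.012579 = 36.1491
cinema ticket: 6.9 × (13.48/10.21) = 6.9 × 1.320274 = 9.1099
fish: 22.3 × (10.36/10.44) = 22.3 × 0.992337 = 22.1291
cheese: 8.4 × (5.83/4.89) = 8.4 × 1.192229 = 10.0147
Index = Σ wᵢ·(p₁ᵢ/p₀ᵢ) = 7.5213 + 22.6558 + 36.1491 + 9.1099 + 22.1291 + 10.0147 = 107.5799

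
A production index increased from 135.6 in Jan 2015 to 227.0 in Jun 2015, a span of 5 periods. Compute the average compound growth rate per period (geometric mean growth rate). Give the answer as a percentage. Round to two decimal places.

Growth factor = (227.0/135.6)^(1/5) = (1.674041)^(1/5) = 1.108545
Growth rate = 1.108545 − 1 = 0.108545 = 10.8545%

10.85%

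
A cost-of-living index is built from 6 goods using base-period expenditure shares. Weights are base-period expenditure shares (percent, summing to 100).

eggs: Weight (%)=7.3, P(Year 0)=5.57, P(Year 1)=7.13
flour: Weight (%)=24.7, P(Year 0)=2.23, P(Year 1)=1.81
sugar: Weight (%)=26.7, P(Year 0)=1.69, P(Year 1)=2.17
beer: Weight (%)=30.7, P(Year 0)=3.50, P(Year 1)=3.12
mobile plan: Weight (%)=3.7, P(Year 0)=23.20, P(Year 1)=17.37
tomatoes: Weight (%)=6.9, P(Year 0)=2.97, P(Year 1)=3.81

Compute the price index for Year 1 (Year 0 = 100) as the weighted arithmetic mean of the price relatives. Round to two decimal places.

102.66

eggs: 7.3 × (7.13/5.57) = 7.3 × 1.280072 = 9.3445
flour: 24.7 × (1.81/2.23) = 24.7 × 0.811659 = 20.0480
sugar: 26.7 × (2.17/1.69) = 26.7 × 1.284024 = 34.2834
beer: 30.7 × (3.12/3.50) = 30.7 × 0.891429 = 27.3669
mobile plan: 3.7 × (17.37/23.20) = 3.7 × 0.748707 = 2.7702
tomatoes: 6.9 × (3.81/2.97) = 6.9 × 1.282828 = 8.8515
Index = Σ wᵢ·(p₁ᵢ/p₀ᵢ) = 9.3445 + 20.0480 + 34.2834 + 27.3669 + 2.7702 + 8.8515 = 102.6645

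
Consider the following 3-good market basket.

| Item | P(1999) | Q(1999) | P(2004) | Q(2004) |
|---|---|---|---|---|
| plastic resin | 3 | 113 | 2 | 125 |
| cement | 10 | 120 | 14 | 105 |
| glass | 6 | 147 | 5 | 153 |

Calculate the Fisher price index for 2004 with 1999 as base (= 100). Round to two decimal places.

107.56

Laspeyres component (base-period weights):
ΣP(2004)Q(1999) = 2×113 + 14×120 + 5×147 = 226 + 1680 + 735 = 2641
ΣP(1999)Q(1999) = 3×113 + 10×120 + 6×147 = 339 + 1200 + 882 = 2421
L = 2641 / 2421 × 100 = 109.0872
Paasche component (current-period weights):
ΣP(2004)Q(2004) = 2×125 + 14×105 + 5×153 = 250 + 1470 + 765 = 2485
ΣP(1999)Q(2004) = 3×125 + 10×105 + 6×153 = 375 + 1050 + 918 = 2343
P = 2485 / 2343 × 100 = 106.0606
Fisher = √(L × P) = √(109.0872 × 106.0606) = 107.5632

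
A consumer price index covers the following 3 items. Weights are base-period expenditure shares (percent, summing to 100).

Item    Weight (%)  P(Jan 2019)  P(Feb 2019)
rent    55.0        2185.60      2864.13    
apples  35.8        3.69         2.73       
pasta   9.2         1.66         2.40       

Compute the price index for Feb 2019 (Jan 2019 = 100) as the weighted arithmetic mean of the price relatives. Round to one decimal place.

111.9

rent: 55.0 × (2864.13/2185.60) = 55.0 × 1.310455 = 72.0750
apples: 35.8 × (2.73/3.69) = 35.8 × 0.739837 = 26.4862
pasta: 9.2 × (2.40/1.66) = 9.2 × 1.445783 = 13.3012
Index = Σ wᵢ·(p₁ᵢ/p₀ᵢ) = 72.0750 + 26.4862 + 13.3012 = 111.8624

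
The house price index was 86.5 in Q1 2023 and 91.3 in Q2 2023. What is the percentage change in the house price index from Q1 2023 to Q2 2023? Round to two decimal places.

5.55%

Change = (91.3 − 86.5) / 86.5 × 100
       = 4.8 / 86.5 × 100 = 5.5491%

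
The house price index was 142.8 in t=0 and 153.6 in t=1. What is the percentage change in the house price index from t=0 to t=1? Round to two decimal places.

Change = (153.6 − 142.8) / 142.8 × 100
       = 10.8 / 142.8 × 100 = 7.5630%

7.56%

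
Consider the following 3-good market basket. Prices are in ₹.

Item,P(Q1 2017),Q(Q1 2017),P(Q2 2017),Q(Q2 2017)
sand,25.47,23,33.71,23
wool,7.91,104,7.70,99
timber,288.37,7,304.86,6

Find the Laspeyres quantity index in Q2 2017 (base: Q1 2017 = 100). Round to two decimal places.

Laspeyres quantity index uses base-period prices as weights.
ΣP(Q1 2017)·Q(Q2 2017) = 25.47×23 + 7.91×99 + 288.37×6 = 585.81 + 783.09 + 1730.22 = 3099.12
ΣP(Q1 2017)·Q(Q1 2017) = 25.47×23 + 7.91×104 + 288.37×7 = 585.81 + 822.64 + 2018.59 = 3427.04
Index = 3099.12 / 3427.04 × 100 = 90.4314

90.43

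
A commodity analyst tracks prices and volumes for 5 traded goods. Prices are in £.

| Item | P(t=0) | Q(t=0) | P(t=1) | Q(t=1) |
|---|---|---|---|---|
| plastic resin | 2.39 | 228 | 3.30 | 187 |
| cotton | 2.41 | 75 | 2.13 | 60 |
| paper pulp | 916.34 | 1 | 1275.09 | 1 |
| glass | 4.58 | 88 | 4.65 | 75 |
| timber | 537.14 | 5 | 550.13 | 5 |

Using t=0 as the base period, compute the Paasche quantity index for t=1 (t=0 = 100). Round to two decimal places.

95.74

Paasche quantity index uses current-period prices as weights.
ΣP(t=1)·Q(t=1) = 3.30×187 + 2.13×60 + 1275.09×1 + 4.65×75 + 550.13×5 = 617.1 + 127.8 + 1275.09 + 348.75 + 2750.65 = 5119.39
ΣP(t=1)·Q(t=0) = 3.30×228 + 2.13×75 + 1275.09×1 + 4.65×88 + 550.13×5 = 752.4 + 159.75 + 1275.09 + 409.2 + 2750.65 = 5347.09
Index = 5119.39 / 5347.09 × 100 = 95.7416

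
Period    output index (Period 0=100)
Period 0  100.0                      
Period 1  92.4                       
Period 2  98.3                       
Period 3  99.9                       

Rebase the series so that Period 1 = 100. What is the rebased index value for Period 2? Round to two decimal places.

Rebased(Period 2) = 98.3 / 92.4 × 100 = 106.3853

106.39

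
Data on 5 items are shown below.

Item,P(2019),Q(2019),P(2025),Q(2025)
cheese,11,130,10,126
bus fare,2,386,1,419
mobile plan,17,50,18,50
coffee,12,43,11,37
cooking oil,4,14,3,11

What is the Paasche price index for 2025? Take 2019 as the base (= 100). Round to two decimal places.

84.76

Paasche price index uses current-period quantities as weights.
ΣP(2025)·Q(2025) = 10×126 + 1×419 + 18×50 + 11×37 + 3×11 = 1260 + 419 + 900 + 407 + 33 = 3019
ΣP(2019)·Q(2025) = 11×126 + 2×419 + 17×50 + 12×37 + 4×11 = 1386 + 838 + 850 + 444 + 44 = 3562
Index = 3019 / 3562 × 100 = 84.7558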